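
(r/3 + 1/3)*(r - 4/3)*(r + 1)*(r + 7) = r^4/3 + 23*r^3/9 + r^2 - 13*r/3 - 28/9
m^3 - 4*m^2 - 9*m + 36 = (m - 4)*(m - 3)*(m + 3)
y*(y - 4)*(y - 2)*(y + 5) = y^4 - y^3 - 22*y^2 + 40*y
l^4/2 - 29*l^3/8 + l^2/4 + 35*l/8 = l*(l/2 + 1/2)*(l - 7)*(l - 5/4)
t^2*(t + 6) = t^3 + 6*t^2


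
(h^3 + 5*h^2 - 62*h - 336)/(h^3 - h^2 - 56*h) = (h + 6)/h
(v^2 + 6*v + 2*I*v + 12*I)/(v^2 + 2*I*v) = (v + 6)/v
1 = 1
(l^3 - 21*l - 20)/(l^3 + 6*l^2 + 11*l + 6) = (l^2 - l - 20)/(l^2 + 5*l + 6)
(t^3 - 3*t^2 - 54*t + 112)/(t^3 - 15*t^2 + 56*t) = (t^2 + 5*t - 14)/(t*(t - 7))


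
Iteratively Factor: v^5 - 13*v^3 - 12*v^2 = (v)*(v^4 - 13*v^2 - 12*v) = v*(v - 4)*(v^3 + 4*v^2 + 3*v) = v^2*(v - 4)*(v^2 + 4*v + 3) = v^2*(v - 4)*(v + 1)*(v + 3)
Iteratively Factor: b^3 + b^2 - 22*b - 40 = (b + 4)*(b^2 - 3*b - 10) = (b + 2)*(b + 4)*(b - 5)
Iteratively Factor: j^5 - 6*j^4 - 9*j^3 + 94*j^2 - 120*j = (j + 4)*(j^4 - 10*j^3 + 31*j^2 - 30*j) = (j - 2)*(j + 4)*(j^3 - 8*j^2 + 15*j) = (j - 3)*(j - 2)*(j + 4)*(j^2 - 5*j) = (j - 5)*(j - 3)*(j - 2)*(j + 4)*(j)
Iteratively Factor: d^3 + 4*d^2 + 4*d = (d)*(d^2 + 4*d + 4) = d*(d + 2)*(d + 2)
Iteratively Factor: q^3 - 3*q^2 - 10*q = (q - 5)*(q^2 + 2*q) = (q - 5)*(q + 2)*(q)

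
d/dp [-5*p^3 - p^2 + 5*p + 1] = -15*p^2 - 2*p + 5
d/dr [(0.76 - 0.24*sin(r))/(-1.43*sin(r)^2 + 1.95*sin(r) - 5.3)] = (-0.3432*sin(r)^2 + 2.1736*sin(r) - 0.21)*cos(r)/(2.0449*sin(r)^4 - 5.577*sin(r)^3 + 18.9605*sin(r)^2 - 20.67*sin(r) + 28.09)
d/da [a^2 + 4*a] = 2*a + 4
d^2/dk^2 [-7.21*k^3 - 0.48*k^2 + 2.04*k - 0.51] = -43.26*k - 0.96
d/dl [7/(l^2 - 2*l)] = 14*(1 - l)/(l^2*(l - 2)^2)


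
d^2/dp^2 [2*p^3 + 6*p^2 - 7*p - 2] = 12*p + 12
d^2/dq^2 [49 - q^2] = -2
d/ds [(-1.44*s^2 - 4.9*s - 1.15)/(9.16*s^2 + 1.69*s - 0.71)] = (42.4504*s^2 + 23.1128*s + 5.4225)/(83.9056*s^4 + 30.9608*s^3 - 10.1511*s^2 - 2.3998*s + 0.5041)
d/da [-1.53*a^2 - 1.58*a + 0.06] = -3.06*a - 1.58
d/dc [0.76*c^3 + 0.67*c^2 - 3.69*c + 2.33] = 2.28*c^2 + 1.34*c - 3.69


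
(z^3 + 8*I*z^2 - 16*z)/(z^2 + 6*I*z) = (z^2 + 8*I*z - 16)/(z + 6*I)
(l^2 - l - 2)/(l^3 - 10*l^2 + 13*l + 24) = (l - 2)/(l^2 - 11*l + 24)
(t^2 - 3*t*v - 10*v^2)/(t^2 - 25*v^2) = (t + 2*v)/(t + 5*v)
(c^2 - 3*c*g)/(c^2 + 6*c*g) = (c - 3*g)/(c + 6*g)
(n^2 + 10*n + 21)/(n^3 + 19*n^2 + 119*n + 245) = (n + 3)/(n^2 + 12*n + 35)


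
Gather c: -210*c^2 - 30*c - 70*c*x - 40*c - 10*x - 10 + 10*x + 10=-210*c^2 + c*(-70*x - 70)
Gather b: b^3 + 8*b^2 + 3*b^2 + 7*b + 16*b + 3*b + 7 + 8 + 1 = b^3 + 11*b^2 + 26*b + 16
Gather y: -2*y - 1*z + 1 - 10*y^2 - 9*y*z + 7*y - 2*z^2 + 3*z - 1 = -10*y^2 + y*(5 - 9*z) - 2*z^2 + 2*z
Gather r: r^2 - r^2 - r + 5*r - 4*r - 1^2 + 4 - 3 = 0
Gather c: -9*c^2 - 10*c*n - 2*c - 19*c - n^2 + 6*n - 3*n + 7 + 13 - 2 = -9*c^2 + c*(-10*n - 21) - n^2 + 3*n + 18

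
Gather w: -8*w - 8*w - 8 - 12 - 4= -16*w - 24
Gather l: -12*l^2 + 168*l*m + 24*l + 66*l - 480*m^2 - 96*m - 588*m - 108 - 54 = -12*l^2 + l*(168*m + 90) - 480*m^2 - 684*m - 162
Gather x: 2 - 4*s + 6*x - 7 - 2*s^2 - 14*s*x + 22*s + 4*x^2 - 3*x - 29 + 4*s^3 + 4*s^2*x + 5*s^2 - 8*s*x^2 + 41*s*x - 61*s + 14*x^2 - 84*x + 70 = 4*s^3 + 3*s^2 - 43*s + x^2*(18 - 8*s) + x*(4*s^2 + 27*s - 81) + 36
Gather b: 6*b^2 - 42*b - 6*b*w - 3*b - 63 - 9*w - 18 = 6*b^2 + b*(-6*w - 45) - 9*w - 81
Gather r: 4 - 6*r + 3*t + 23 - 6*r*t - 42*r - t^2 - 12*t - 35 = r*(-6*t - 48) - t^2 - 9*t - 8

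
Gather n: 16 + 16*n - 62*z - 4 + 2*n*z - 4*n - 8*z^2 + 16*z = n*(2*z + 12) - 8*z^2 - 46*z + 12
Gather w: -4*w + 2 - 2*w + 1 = 3 - 6*w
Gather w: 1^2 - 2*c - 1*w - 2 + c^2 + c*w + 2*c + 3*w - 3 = c^2 + w*(c + 2) - 4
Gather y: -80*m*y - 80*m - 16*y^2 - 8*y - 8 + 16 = -80*m - 16*y^2 + y*(-80*m - 8) + 8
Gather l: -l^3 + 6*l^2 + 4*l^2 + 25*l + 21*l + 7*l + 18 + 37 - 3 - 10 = -l^3 + 10*l^2 + 53*l + 42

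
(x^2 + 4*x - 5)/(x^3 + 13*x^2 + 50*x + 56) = (x^2 + 4*x - 5)/(x^3 + 13*x^2 + 50*x + 56)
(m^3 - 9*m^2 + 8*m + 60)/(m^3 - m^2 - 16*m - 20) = (m - 6)/(m + 2)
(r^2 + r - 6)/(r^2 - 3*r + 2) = (r + 3)/(r - 1)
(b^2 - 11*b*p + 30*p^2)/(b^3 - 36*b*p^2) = (b - 5*p)/(b*(b + 6*p))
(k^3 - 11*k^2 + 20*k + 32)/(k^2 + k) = k - 12 + 32/k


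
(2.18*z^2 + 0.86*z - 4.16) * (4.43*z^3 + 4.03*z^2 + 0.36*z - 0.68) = 9.6574*z^5 + 12.5952*z^4 - 14.1782*z^3 - 17.9376*z^2 - 2.0824*z + 2.8288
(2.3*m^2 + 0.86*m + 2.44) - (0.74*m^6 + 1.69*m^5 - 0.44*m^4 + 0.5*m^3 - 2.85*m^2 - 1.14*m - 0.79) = -0.74*m^6 - 1.69*m^5 + 0.44*m^4 - 0.5*m^3 + 5.15*m^2 + 2.0*m + 3.23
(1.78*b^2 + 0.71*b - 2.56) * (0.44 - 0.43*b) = -0.7654*b^3 + 0.4779*b^2 + 1.4132*b - 1.1264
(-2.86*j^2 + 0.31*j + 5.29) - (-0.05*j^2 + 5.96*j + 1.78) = -2.81*j^2 - 5.65*j + 3.51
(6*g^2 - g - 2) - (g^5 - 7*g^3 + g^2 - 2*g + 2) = -g^5 + 7*g^3 + 5*g^2 + g - 4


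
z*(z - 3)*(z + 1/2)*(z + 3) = z^4 + z^3/2 - 9*z^2 - 9*z/2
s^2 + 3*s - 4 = (s - 1)*(s + 4)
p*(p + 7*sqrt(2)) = p^2 + 7*sqrt(2)*p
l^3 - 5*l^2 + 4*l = l*(l - 4)*(l - 1)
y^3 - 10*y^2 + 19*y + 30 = (y - 6)*(y - 5)*(y + 1)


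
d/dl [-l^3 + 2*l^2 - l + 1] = -3*l^2 + 4*l - 1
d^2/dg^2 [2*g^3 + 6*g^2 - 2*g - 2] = 12*g + 12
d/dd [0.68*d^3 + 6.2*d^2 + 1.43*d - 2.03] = 2.04*d^2 + 12.4*d + 1.43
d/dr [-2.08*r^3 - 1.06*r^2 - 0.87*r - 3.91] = -6.24*r^2 - 2.12*r - 0.87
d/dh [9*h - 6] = 9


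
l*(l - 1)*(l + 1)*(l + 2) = l^4 + 2*l^3 - l^2 - 2*l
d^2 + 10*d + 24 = (d + 4)*(d + 6)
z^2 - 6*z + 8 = (z - 4)*(z - 2)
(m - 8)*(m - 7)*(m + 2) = m^3 - 13*m^2 + 26*m + 112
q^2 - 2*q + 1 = (q - 1)^2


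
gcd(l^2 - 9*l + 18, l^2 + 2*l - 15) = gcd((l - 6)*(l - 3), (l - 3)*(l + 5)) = l - 3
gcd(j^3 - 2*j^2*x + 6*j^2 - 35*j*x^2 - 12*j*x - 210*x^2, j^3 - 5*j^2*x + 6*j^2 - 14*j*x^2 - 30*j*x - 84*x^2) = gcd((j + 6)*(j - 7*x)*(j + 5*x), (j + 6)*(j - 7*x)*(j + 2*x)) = -j^2 + 7*j*x - 6*j + 42*x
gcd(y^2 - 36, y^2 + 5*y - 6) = y + 6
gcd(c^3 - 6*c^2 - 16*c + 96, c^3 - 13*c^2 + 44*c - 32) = c - 4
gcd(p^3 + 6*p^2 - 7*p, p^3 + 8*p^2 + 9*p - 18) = p - 1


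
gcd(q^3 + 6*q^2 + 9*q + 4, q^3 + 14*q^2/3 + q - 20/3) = q + 4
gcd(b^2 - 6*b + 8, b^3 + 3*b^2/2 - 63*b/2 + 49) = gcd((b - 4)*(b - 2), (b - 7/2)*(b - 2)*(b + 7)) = b - 2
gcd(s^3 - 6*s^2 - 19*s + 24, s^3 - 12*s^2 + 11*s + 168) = s^2 - 5*s - 24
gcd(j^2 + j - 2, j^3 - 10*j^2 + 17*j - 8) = j - 1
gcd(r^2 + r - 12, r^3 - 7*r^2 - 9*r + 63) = r - 3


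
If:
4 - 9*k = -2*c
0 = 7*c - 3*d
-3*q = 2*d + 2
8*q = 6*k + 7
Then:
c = -135/124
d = -315/124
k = 113/558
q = 191/186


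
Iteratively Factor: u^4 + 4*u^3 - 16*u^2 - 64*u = (u + 4)*(u^3 - 16*u) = (u + 4)^2*(u^2 - 4*u) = u*(u + 4)^2*(u - 4)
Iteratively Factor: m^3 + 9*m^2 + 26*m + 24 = (m + 3)*(m^2 + 6*m + 8) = (m + 3)*(m + 4)*(m + 2)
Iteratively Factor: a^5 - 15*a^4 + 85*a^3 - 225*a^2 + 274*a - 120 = (a - 2)*(a^4 - 13*a^3 + 59*a^2 - 107*a + 60) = (a - 4)*(a - 2)*(a^3 - 9*a^2 + 23*a - 15) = (a - 4)*(a - 3)*(a - 2)*(a^2 - 6*a + 5) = (a - 5)*(a - 4)*(a - 3)*(a - 2)*(a - 1)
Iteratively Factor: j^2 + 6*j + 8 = (j + 4)*(j + 2)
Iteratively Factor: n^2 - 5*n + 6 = (n - 3)*(n - 2)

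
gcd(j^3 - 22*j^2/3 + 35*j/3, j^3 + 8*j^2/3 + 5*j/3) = j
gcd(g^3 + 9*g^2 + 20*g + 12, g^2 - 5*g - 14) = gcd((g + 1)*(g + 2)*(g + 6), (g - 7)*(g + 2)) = g + 2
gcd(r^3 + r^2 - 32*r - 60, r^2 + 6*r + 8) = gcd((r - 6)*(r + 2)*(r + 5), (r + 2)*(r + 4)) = r + 2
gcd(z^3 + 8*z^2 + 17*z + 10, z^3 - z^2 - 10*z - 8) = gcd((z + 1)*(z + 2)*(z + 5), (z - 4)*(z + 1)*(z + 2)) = z^2 + 3*z + 2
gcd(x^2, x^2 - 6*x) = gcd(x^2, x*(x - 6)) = x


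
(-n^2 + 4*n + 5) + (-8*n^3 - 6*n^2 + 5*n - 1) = -8*n^3 - 7*n^2 + 9*n + 4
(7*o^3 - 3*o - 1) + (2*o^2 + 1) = 7*o^3 + 2*o^2 - 3*o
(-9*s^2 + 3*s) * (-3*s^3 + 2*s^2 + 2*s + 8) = 27*s^5 - 27*s^4 - 12*s^3 - 66*s^2 + 24*s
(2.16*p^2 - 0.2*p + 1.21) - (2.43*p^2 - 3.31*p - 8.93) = -0.27*p^2 + 3.11*p + 10.14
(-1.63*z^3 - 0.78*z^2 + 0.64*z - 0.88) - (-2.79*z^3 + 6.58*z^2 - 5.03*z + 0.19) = 1.16*z^3 - 7.36*z^2 + 5.67*z - 1.07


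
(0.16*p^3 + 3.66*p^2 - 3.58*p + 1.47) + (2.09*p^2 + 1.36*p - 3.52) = 0.16*p^3 + 5.75*p^2 - 2.22*p - 2.05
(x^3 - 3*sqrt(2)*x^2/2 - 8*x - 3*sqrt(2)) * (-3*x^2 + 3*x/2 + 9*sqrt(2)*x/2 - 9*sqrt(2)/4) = -3*x^5 + 3*x^4/2 + 9*sqrt(2)*x^4 - 9*sqrt(2)*x^3/2 + 21*x^3/2 - 27*sqrt(2)*x^2 - 21*x^2/4 - 27*x + 27*sqrt(2)*x/2 + 27/2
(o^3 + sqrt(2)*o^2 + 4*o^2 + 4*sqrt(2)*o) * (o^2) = o^5 + sqrt(2)*o^4 + 4*o^4 + 4*sqrt(2)*o^3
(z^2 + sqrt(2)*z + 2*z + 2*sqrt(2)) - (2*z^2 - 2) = -z^2 + sqrt(2)*z + 2*z + 2 + 2*sqrt(2)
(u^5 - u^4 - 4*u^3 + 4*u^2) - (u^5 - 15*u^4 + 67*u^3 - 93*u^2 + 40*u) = 14*u^4 - 71*u^3 + 97*u^2 - 40*u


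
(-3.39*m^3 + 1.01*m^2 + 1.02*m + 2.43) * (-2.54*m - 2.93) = 8.6106*m^4 + 7.3673*m^3 - 5.5501*m^2 - 9.1608*m - 7.1199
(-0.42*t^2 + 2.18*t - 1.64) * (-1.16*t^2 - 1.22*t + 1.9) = 0.4872*t^4 - 2.0164*t^3 - 1.5552*t^2 + 6.1428*t - 3.116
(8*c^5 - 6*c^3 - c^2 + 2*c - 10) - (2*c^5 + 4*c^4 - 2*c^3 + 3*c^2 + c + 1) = 6*c^5 - 4*c^4 - 4*c^3 - 4*c^2 + c - 11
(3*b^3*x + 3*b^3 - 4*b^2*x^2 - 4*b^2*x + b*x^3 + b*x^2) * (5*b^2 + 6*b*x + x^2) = 15*b^5*x + 15*b^5 - 2*b^4*x^2 - 2*b^4*x - 16*b^3*x^3 - 16*b^3*x^2 + 2*b^2*x^4 + 2*b^2*x^3 + b*x^5 + b*x^4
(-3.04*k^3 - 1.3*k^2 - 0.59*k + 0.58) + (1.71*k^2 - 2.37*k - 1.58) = -3.04*k^3 + 0.41*k^2 - 2.96*k - 1.0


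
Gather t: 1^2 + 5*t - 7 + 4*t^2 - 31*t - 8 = 4*t^2 - 26*t - 14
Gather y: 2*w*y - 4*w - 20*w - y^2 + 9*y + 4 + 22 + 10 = -24*w - y^2 + y*(2*w + 9) + 36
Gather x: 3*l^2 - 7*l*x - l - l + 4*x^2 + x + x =3*l^2 - 2*l + 4*x^2 + x*(2 - 7*l)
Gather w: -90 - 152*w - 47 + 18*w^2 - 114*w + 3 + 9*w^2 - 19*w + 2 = 27*w^2 - 285*w - 132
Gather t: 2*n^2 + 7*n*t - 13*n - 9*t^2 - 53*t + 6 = 2*n^2 - 13*n - 9*t^2 + t*(7*n - 53) + 6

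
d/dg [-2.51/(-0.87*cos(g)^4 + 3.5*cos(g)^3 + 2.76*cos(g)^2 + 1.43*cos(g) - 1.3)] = (8.7348*cos(g)^3 - 26.355*cos(g)^2 - 13.8552*cos(g) - 3.5893)*sin(g)/(-0.87*cos(g)^4 + 3.5*cos(g)^3 + 2.76*cos(g)^2 + 1.43*cos(g) - 1.3)^2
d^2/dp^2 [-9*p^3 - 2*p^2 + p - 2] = -54*p - 4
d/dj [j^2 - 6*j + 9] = 2*j - 6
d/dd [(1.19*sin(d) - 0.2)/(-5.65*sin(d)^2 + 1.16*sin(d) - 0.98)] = (6.7235*sin(d)^2 - 2.26*sin(d) - 0.9342)*cos(d)/(31.9225*sin(d)^4 - 13.108*sin(d)^3 + 12.4196*sin(d)^2 - 2.2736*sin(d) + 0.9604)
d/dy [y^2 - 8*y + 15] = 2*y - 8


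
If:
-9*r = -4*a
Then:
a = 9*r/4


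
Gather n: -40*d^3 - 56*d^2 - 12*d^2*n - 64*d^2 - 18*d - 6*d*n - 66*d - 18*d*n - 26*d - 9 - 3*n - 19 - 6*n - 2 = -40*d^3 - 120*d^2 - 110*d + n*(-12*d^2 - 24*d - 9) - 30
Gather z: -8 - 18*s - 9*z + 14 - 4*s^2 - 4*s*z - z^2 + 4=-4*s^2 - 18*s - z^2 + z*(-4*s - 9) + 10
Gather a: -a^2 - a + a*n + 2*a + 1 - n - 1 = -a^2 + a*(n + 1) - n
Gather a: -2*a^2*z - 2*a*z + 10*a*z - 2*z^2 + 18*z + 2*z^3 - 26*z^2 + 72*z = -2*a^2*z + 8*a*z + 2*z^3 - 28*z^2 + 90*z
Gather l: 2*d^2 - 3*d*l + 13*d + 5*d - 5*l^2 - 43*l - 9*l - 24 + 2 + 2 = 2*d^2 + 18*d - 5*l^2 + l*(-3*d - 52) - 20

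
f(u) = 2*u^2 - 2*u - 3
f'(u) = 4*u - 2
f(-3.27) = 24.93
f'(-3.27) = -15.08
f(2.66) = 5.83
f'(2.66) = 8.64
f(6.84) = 76.89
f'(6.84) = 25.36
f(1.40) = -1.88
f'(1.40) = 3.60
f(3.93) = 20.03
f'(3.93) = 13.72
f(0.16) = -3.27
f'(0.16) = -1.36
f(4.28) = 25.08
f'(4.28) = 15.12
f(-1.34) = 3.27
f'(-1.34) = -7.36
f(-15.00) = 477.00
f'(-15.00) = -62.00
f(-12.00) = 309.00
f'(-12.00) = -50.00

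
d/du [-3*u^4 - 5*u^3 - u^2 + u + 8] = -12*u^3 - 15*u^2 - 2*u + 1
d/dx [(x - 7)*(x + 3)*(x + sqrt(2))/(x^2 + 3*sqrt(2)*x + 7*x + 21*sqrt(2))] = (-(x - 7)*(x + 3)*(x + sqrt(2))*(2*x + 3*sqrt(2) + 7) + ((x - 7)*(x + 3) + (x - 7)*(x + sqrt(2)) + (x + 3)*(x + sqrt(2)))*(x^2 + 3*sqrt(2)*x + 7*x + 21*sqrt(2)))/(x^2 + 3*sqrt(2)*x + 7*x + 21*sqrt(2))^2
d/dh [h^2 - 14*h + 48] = 2*h - 14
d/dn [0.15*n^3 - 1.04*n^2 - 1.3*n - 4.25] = 0.45*n^2 - 2.08*n - 1.3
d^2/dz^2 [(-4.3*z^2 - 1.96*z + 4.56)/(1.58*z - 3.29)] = (-7.105427357601e-15*z^2 - 90.697036)/(3.944312*z^3 - 24.639468*z^2 + 51.306234*z - 35.611289)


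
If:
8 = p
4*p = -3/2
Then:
No Solution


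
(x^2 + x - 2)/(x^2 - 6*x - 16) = (x - 1)/(x - 8)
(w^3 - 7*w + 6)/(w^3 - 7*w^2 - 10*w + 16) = (w^2 + w - 6)/(w^2 - 6*w - 16)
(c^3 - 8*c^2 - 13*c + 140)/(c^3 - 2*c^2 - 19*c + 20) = (c - 7)/(c - 1)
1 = 1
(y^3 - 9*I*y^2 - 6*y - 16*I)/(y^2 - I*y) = (y^3 - 9*I*y^2 - 6*y - 16*I)/(y*(y - I))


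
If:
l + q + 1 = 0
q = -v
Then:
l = v - 1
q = -v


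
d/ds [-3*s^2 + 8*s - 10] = 8 - 6*s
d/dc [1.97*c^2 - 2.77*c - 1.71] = 3.94*c - 2.77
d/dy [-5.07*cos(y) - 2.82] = 5.07*sin(y)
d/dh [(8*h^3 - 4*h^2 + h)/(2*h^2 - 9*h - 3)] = (16*h^4 - 144*h^3 - 38*h^2 + 24*h - 3)/(4*h^4 - 36*h^3 + 69*h^2 + 54*h + 9)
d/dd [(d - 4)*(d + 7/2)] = 2*d - 1/2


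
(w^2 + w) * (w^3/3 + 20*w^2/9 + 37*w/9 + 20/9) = w^5/3 + 23*w^4/9 + 19*w^3/3 + 19*w^2/3 + 20*w/9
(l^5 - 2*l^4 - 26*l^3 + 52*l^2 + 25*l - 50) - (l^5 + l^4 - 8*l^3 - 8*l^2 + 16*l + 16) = -3*l^4 - 18*l^3 + 60*l^2 + 9*l - 66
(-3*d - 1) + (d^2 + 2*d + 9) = d^2 - d + 8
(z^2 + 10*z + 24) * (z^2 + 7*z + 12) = z^4 + 17*z^3 + 106*z^2 + 288*z + 288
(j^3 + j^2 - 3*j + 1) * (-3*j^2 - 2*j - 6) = -3*j^5 - 5*j^4 + j^3 - 3*j^2 + 16*j - 6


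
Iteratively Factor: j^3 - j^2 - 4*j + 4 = (j - 1)*(j^2 - 4) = (j - 1)*(j + 2)*(j - 2)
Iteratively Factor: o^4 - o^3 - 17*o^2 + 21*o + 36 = (o + 4)*(o^3 - 5*o^2 + 3*o + 9) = (o + 1)*(o + 4)*(o^2 - 6*o + 9) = (o - 3)*(o + 1)*(o + 4)*(o - 3)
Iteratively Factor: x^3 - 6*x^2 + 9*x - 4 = (x - 1)*(x^2 - 5*x + 4) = (x - 4)*(x - 1)*(x - 1)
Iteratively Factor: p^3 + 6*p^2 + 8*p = (p + 2)*(p^2 + 4*p) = (p + 2)*(p + 4)*(p)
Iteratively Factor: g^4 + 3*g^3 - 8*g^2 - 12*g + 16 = (g - 2)*(g^3 + 5*g^2 + 2*g - 8) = (g - 2)*(g + 2)*(g^2 + 3*g - 4) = (g - 2)*(g + 2)*(g + 4)*(g - 1)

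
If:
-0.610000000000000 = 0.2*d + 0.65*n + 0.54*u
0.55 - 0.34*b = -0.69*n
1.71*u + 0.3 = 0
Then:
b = 2.02941176470588*n + 1.61764705882353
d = -3.25*n - 2.57631578947368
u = -0.18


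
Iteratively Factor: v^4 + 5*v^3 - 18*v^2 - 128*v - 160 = (v + 4)*(v^3 + v^2 - 22*v - 40) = (v - 5)*(v + 4)*(v^2 + 6*v + 8) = (v - 5)*(v + 2)*(v + 4)*(v + 4)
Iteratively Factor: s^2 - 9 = (s - 3)*(s + 3)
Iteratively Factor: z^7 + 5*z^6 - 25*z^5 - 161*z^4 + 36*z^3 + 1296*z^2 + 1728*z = (z - 4)*(z^6 + 9*z^5 + 11*z^4 - 117*z^3 - 432*z^2 - 432*z) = (z - 4)*(z + 3)*(z^5 + 6*z^4 - 7*z^3 - 96*z^2 - 144*z) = z*(z - 4)*(z + 3)*(z^4 + 6*z^3 - 7*z^2 - 96*z - 144) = z*(z - 4)*(z + 3)^2*(z^3 + 3*z^2 - 16*z - 48) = z*(z - 4)*(z + 3)^3*(z^2 - 16) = z*(z - 4)*(z + 3)^3*(z + 4)*(z - 4)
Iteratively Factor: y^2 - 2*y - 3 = (y - 3)*(y + 1)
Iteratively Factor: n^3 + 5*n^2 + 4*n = (n + 4)*(n^2 + n) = n*(n + 4)*(n + 1)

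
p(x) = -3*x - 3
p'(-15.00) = -3.00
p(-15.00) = 42.00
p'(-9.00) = -3.00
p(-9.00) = 24.00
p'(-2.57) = -3.00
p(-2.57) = 4.71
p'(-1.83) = -3.00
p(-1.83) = 2.49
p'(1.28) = -3.00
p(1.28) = -6.84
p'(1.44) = -3.00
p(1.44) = -7.32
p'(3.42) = -3.00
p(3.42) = -13.26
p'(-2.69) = -3.00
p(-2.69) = 5.07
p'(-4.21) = -3.00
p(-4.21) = 9.63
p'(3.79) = -3.00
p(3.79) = -14.37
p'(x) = -3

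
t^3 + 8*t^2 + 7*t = t*(t + 1)*(t + 7)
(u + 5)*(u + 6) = u^2 + 11*u + 30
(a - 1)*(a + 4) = a^2 + 3*a - 4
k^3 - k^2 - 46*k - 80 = (k - 8)*(k + 2)*(k + 5)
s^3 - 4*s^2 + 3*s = s*(s - 3)*(s - 1)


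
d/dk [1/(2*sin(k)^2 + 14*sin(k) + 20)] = -(2*sin(k) + 7)*cos(k)/(2*(sin(k)^2 + 7*sin(k) + 10)^2)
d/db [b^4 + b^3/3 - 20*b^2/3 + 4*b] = 4*b^3 + b^2 - 40*b/3 + 4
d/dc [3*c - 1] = 3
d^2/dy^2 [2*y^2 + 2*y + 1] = 4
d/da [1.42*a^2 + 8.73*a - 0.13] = 2.84*a + 8.73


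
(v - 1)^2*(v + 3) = v^3 + v^2 - 5*v + 3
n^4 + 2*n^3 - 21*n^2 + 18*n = n*(n - 3)*(n - 1)*(n + 6)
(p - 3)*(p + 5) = p^2 + 2*p - 15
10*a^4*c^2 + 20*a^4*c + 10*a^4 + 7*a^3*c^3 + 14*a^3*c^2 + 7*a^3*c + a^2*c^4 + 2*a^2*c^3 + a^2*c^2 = (2*a + c)*(5*a + c)*(a*c + a)^2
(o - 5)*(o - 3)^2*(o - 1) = o^4 - 12*o^3 + 50*o^2 - 84*o + 45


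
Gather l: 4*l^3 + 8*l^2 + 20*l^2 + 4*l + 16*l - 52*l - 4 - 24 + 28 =4*l^3 + 28*l^2 - 32*l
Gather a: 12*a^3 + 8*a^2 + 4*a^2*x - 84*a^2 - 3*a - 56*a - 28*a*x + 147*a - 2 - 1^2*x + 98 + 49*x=12*a^3 + a^2*(4*x - 76) + a*(88 - 28*x) + 48*x + 96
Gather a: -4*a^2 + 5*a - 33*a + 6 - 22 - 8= -4*a^2 - 28*a - 24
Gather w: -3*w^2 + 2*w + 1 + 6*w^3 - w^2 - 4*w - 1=6*w^3 - 4*w^2 - 2*w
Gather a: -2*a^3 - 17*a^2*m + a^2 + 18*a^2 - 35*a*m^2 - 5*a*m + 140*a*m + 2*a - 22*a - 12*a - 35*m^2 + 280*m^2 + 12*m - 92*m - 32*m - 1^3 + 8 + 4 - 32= -2*a^3 + a^2*(19 - 17*m) + a*(-35*m^2 + 135*m - 32) + 245*m^2 - 112*m - 21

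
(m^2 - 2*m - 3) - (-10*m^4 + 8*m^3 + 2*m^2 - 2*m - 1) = 10*m^4 - 8*m^3 - m^2 - 2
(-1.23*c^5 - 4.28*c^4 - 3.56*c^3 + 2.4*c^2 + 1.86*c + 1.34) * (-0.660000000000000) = 0.8118*c^5 + 2.8248*c^4 + 2.3496*c^3 - 1.584*c^2 - 1.2276*c - 0.8844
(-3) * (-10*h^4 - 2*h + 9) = 30*h^4 + 6*h - 27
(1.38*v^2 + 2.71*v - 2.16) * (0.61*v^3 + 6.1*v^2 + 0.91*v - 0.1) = 0.8418*v^5 + 10.0711*v^4 + 16.4692*v^3 - 10.8479*v^2 - 2.2366*v + 0.216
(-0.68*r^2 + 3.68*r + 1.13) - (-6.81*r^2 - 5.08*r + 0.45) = 6.13*r^2 + 8.76*r + 0.68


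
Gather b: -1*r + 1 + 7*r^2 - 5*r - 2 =7*r^2 - 6*r - 1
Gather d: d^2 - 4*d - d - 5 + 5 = d^2 - 5*d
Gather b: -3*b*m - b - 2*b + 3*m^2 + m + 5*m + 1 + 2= b*(-3*m - 3) + 3*m^2 + 6*m + 3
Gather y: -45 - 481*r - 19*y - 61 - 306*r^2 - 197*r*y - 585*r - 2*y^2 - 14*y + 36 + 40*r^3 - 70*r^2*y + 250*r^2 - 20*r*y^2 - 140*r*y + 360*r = 40*r^3 - 56*r^2 - 706*r + y^2*(-20*r - 2) + y*(-70*r^2 - 337*r - 33) - 70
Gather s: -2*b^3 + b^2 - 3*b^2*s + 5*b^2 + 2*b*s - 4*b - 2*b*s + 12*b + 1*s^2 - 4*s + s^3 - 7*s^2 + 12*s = -2*b^3 + 6*b^2 + 8*b + s^3 - 6*s^2 + s*(8 - 3*b^2)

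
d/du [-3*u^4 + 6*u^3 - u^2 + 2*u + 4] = -12*u^3 + 18*u^2 - 2*u + 2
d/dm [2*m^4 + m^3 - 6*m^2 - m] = 8*m^3 + 3*m^2 - 12*m - 1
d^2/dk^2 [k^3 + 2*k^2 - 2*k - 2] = 6*k + 4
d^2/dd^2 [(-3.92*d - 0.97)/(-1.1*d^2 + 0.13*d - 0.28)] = ((2.2*d - 0.13)*(3.92*d + 0.97)*(4.4*d - 0.26) - (25.872*d + 1.1148)*(1.1*d^2 - 0.13*d + 0.28))/(1.1*d^2 - 0.13*d + 0.28)^3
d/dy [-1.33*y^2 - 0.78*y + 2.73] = -2.66*y - 0.78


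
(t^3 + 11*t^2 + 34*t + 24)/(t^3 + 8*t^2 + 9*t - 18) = (t^2 + 5*t + 4)/(t^2 + 2*t - 3)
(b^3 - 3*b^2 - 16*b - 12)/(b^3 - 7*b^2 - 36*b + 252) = (b^2 + 3*b + 2)/(b^2 - b - 42)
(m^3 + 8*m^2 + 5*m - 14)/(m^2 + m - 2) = m + 7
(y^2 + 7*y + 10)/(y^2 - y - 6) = (y + 5)/(y - 3)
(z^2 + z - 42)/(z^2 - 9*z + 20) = (z^2 + z - 42)/(z^2 - 9*z + 20)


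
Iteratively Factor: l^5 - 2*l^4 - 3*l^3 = (l)*(l^4 - 2*l^3 - 3*l^2) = l*(l - 3)*(l^3 + l^2) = l^2*(l - 3)*(l^2 + l) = l^3*(l - 3)*(l + 1)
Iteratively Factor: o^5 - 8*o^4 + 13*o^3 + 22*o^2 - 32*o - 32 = (o + 1)*(o^4 - 9*o^3 + 22*o^2 - 32) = (o - 4)*(o + 1)*(o^3 - 5*o^2 + 2*o + 8) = (o - 4)^2*(o + 1)*(o^2 - o - 2) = (o - 4)^2*(o + 1)^2*(o - 2)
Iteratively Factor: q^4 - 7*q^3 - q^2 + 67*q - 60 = (q - 1)*(q^3 - 6*q^2 - 7*q + 60) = (q - 4)*(q - 1)*(q^2 - 2*q - 15) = (q - 5)*(q - 4)*(q - 1)*(q + 3)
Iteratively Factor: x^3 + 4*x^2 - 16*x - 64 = (x + 4)*(x^2 - 16) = (x - 4)*(x + 4)*(x + 4)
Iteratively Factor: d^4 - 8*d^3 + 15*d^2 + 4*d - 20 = (d - 5)*(d^3 - 3*d^2 + 4) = (d - 5)*(d + 1)*(d^2 - 4*d + 4) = (d - 5)*(d - 2)*(d + 1)*(d - 2)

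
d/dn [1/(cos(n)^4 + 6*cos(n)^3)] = 2*(2*cos(n) + 9)*sin(n)/((cos(n) + 6)^2*cos(n)^4)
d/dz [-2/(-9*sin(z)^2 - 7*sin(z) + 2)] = -2*(18*sin(z) + 7)*cos(z)/(9*sin(z)^2 + 7*sin(z) - 2)^2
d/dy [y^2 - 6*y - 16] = 2*y - 6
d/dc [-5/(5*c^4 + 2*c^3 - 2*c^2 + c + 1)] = 5*(20*c^3 + 6*c^2 - 4*c + 1)/(5*c^4 + 2*c^3 - 2*c^2 + c + 1)^2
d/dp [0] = 0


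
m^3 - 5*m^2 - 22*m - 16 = (m - 8)*(m + 1)*(m + 2)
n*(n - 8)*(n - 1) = n^3 - 9*n^2 + 8*n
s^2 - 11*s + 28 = (s - 7)*(s - 4)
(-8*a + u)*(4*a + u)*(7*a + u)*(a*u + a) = -224*a^4*u - 224*a^4 - 60*a^3*u^2 - 60*a^3*u + 3*a^2*u^3 + 3*a^2*u^2 + a*u^4 + a*u^3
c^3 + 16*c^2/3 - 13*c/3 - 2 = (c - 1)*(c + 1/3)*(c + 6)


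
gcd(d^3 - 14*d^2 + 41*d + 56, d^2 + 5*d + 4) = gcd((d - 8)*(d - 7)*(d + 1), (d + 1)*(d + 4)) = d + 1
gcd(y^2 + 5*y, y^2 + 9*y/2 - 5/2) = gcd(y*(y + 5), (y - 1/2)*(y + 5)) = y + 5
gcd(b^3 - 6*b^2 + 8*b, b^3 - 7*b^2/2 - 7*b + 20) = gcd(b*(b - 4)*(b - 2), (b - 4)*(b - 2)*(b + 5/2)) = b^2 - 6*b + 8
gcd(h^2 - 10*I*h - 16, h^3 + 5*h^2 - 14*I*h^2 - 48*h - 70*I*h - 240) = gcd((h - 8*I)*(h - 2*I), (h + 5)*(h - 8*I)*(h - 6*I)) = h - 8*I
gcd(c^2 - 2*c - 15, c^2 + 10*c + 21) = c + 3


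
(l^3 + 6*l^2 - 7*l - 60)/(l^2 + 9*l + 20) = l - 3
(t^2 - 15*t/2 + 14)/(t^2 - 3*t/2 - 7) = (t - 4)/(t + 2)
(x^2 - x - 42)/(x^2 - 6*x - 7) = (x + 6)/(x + 1)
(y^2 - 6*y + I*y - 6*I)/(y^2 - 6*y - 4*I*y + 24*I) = (y + I)/(y - 4*I)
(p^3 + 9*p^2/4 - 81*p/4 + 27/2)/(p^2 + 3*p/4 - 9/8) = 2*(p^2 + 3*p - 18)/(2*p + 3)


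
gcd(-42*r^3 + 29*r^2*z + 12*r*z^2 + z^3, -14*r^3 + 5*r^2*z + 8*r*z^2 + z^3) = -7*r^2 + 6*r*z + z^2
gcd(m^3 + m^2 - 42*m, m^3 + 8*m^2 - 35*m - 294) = m^2 + m - 42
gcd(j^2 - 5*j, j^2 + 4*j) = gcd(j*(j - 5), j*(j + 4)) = j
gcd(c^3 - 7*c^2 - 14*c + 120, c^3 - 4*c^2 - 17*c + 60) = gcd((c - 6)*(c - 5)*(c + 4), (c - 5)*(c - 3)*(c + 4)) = c^2 - c - 20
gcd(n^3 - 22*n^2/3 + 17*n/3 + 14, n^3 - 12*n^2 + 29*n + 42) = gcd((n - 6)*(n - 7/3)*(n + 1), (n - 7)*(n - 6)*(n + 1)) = n^2 - 5*n - 6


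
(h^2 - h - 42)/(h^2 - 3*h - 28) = (h + 6)/(h + 4)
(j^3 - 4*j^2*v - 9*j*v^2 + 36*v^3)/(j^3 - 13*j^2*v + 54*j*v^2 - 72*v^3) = (-j - 3*v)/(-j + 6*v)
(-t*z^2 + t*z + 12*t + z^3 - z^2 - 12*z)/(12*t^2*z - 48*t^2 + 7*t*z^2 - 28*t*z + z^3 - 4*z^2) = (-t*z - 3*t + z^2 + 3*z)/(12*t^2 + 7*t*z + z^2)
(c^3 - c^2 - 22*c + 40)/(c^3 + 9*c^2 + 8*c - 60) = (c - 4)/(c + 6)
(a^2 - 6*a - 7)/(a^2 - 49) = (a + 1)/(a + 7)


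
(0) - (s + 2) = -s - 2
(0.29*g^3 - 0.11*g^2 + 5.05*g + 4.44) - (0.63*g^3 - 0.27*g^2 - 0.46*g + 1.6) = -0.34*g^3 + 0.16*g^2 + 5.51*g + 2.84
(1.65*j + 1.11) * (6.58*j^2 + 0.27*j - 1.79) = 10.857*j^3 + 7.7493*j^2 - 2.6538*j - 1.9869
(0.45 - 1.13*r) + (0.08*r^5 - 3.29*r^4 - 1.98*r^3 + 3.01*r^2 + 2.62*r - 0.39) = 0.08*r^5 - 3.29*r^4 - 1.98*r^3 + 3.01*r^2 + 1.49*r + 0.06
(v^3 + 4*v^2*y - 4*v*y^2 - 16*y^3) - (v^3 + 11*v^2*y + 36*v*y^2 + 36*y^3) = -7*v^2*y - 40*v*y^2 - 52*y^3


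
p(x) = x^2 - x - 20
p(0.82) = -20.15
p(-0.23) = -19.72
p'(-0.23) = -1.46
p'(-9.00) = -19.00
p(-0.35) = -19.53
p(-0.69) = -18.83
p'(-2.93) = -6.86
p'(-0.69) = -2.38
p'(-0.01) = -1.02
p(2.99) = -14.05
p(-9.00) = 70.00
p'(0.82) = 0.64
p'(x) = 2*x - 1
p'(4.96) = 8.92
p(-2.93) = -8.49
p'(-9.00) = -19.00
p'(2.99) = 4.98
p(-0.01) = -19.99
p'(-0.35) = -1.70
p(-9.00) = 70.00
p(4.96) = -0.36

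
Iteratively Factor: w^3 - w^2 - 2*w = (w + 1)*(w^2 - 2*w) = (w - 2)*(w + 1)*(w)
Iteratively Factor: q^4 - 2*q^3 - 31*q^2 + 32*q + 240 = (q + 4)*(q^3 - 6*q^2 - 7*q + 60) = (q - 4)*(q + 4)*(q^2 - 2*q - 15) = (q - 4)*(q + 3)*(q + 4)*(q - 5)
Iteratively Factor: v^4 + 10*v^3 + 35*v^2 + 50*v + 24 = (v + 4)*(v^3 + 6*v^2 + 11*v + 6) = (v + 3)*(v + 4)*(v^2 + 3*v + 2) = (v + 2)*(v + 3)*(v + 4)*(v + 1)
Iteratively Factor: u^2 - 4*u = (u)*(u - 4)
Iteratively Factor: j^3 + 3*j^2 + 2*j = (j + 2)*(j^2 + j) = j*(j + 2)*(j + 1)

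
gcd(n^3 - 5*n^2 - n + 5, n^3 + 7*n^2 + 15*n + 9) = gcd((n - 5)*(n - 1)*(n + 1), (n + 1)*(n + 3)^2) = n + 1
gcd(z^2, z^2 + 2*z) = z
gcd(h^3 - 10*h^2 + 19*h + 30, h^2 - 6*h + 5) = h - 5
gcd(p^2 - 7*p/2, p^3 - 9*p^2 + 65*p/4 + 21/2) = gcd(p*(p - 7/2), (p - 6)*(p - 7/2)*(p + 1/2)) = p - 7/2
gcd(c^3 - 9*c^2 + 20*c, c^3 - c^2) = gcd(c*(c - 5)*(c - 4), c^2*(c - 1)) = c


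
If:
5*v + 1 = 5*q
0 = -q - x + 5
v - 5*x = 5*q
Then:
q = 126/5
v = 25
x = -101/5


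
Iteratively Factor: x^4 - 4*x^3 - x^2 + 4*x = (x - 4)*(x^3 - x) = x*(x - 4)*(x^2 - 1) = x*(x - 4)*(x + 1)*(x - 1)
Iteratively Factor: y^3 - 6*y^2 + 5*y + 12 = (y - 3)*(y^2 - 3*y - 4) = (y - 3)*(y + 1)*(y - 4)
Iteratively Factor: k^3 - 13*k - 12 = (k - 4)*(k^2 + 4*k + 3) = (k - 4)*(k + 1)*(k + 3)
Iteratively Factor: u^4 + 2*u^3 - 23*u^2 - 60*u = (u - 5)*(u^3 + 7*u^2 + 12*u) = u*(u - 5)*(u^2 + 7*u + 12) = u*(u - 5)*(u + 4)*(u + 3)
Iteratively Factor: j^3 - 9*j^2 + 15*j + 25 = (j - 5)*(j^2 - 4*j - 5) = (j - 5)^2*(j + 1)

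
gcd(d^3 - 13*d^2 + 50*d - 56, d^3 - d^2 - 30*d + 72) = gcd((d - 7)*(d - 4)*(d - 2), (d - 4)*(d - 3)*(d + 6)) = d - 4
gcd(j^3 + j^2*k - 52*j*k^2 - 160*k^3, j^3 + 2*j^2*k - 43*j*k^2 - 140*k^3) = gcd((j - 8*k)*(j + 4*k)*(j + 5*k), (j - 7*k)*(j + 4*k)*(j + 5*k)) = j^2 + 9*j*k + 20*k^2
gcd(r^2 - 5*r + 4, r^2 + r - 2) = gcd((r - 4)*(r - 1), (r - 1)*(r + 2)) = r - 1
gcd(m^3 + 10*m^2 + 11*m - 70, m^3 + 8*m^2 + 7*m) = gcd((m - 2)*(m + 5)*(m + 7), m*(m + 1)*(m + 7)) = m + 7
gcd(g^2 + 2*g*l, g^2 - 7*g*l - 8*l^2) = 1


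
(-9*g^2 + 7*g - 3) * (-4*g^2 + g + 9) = 36*g^4 - 37*g^3 - 62*g^2 + 60*g - 27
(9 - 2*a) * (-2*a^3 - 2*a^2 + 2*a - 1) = 4*a^4 - 14*a^3 - 22*a^2 + 20*a - 9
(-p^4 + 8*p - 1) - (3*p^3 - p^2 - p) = -p^4 - 3*p^3 + p^2 + 9*p - 1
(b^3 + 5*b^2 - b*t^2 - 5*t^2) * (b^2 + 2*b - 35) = b^5 + 7*b^4 - b^3*t^2 - 25*b^3 - 7*b^2*t^2 - 175*b^2 + 25*b*t^2 + 175*t^2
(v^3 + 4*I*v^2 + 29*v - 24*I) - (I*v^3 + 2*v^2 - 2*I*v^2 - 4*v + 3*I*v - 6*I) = v^3 - I*v^3 - 2*v^2 + 6*I*v^2 + 33*v - 3*I*v - 18*I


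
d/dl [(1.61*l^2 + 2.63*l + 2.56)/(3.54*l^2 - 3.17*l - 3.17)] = (-14.4139*l^2 - 28.3322*l - 0.2219)/(12.5316*l^4 - 22.4436*l^3 - 12.3947*l^2 + 20.0978*l + 10.0489)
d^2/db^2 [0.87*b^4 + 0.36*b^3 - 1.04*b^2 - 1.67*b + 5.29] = 10.44*b^2 + 2.16*b - 2.08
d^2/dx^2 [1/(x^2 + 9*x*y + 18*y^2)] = 2*(-x^2 - 9*x*y - 18*y^2 + (2*x + 9*y)^2)/(x^2 + 9*x*y + 18*y^2)^3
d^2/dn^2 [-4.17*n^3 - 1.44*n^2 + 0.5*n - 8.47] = -25.02*n - 2.88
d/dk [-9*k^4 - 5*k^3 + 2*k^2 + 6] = k*(-36*k^2 - 15*k + 4)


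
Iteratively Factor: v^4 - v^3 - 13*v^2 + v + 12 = (v + 3)*(v^3 - 4*v^2 - v + 4) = (v - 4)*(v + 3)*(v^2 - 1) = (v - 4)*(v + 1)*(v + 3)*(v - 1)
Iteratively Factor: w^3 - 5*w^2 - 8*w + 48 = (w - 4)*(w^2 - w - 12) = (w - 4)*(w + 3)*(w - 4)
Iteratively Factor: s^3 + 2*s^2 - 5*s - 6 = (s + 3)*(s^2 - s - 2) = (s - 2)*(s + 3)*(s + 1)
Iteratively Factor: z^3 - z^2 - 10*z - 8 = (z + 2)*(z^2 - 3*z - 4) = (z + 1)*(z + 2)*(z - 4)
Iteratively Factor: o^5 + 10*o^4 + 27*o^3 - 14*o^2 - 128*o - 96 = (o + 1)*(o^4 + 9*o^3 + 18*o^2 - 32*o - 96) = (o + 1)*(o + 4)*(o^3 + 5*o^2 - 2*o - 24) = (o - 2)*(o + 1)*(o + 4)*(o^2 + 7*o + 12) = (o - 2)*(o + 1)*(o + 3)*(o + 4)*(o + 4)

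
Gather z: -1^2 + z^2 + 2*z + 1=z^2 + 2*z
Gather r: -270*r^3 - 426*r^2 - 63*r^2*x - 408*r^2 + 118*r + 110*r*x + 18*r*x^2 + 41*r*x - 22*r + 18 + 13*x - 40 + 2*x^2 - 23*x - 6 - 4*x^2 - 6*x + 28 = -270*r^3 + r^2*(-63*x - 834) + r*(18*x^2 + 151*x + 96) - 2*x^2 - 16*x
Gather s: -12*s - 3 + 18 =15 - 12*s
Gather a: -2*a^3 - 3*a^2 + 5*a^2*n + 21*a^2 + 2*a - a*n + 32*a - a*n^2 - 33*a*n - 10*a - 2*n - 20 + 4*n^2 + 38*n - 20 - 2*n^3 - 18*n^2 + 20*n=-2*a^3 + a^2*(5*n + 18) + a*(-n^2 - 34*n + 24) - 2*n^3 - 14*n^2 + 56*n - 40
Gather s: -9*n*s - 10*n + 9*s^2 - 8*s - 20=-10*n + 9*s^2 + s*(-9*n - 8) - 20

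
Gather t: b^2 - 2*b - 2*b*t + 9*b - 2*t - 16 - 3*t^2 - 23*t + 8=b^2 + 7*b - 3*t^2 + t*(-2*b - 25) - 8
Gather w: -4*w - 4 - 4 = -4*w - 8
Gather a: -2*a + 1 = 1 - 2*a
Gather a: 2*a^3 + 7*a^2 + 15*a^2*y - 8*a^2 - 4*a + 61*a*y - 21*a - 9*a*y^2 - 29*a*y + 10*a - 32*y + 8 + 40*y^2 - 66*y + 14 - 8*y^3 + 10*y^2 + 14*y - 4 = 2*a^3 + a^2*(15*y - 1) + a*(-9*y^2 + 32*y - 15) - 8*y^3 + 50*y^2 - 84*y + 18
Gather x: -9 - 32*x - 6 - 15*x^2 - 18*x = -15*x^2 - 50*x - 15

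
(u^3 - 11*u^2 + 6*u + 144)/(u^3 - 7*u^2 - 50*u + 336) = (u + 3)/(u + 7)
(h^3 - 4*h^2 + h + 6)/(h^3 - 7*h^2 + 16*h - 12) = (h + 1)/(h - 2)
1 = 1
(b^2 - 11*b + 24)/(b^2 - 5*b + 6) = (b - 8)/(b - 2)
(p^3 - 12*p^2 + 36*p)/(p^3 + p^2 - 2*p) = (p^2 - 12*p + 36)/(p^2 + p - 2)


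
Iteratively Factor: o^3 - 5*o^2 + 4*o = (o)*(o^2 - 5*o + 4) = o*(o - 1)*(o - 4)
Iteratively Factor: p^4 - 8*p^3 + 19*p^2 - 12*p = (p - 3)*(p^3 - 5*p^2 + 4*p) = (p - 3)*(p - 1)*(p^2 - 4*p) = (p - 4)*(p - 3)*(p - 1)*(p)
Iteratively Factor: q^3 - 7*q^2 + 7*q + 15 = (q - 5)*(q^2 - 2*q - 3) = (q - 5)*(q - 3)*(q + 1)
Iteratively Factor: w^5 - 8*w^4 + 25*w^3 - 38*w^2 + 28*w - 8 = (w - 1)*(w^4 - 7*w^3 + 18*w^2 - 20*w + 8) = (w - 1)^2*(w^3 - 6*w^2 + 12*w - 8) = (w - 2)*(w - 1)^2*(w^2 - 4*w + 4) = (w - 2)^2*(w - 1)^2*(w - 2)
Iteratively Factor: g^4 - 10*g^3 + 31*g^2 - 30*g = (g - 5)*(g^3 - 5*g^2 + 6*g) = (g - 5)*(g - 2)*(g^2 - 3*g) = g*(g - 5)*(g - 2)*(g - 3)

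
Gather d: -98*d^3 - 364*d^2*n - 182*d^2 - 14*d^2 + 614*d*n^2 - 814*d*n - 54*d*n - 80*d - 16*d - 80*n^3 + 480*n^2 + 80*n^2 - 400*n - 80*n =-98*d^3 + d^2*(-364*n - 196) + d*(614*n^2 - 868*n - 96) - 80*n^3 + 560*n^2 - 480*n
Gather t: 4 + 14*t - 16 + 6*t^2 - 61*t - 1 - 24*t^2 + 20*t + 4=-18*t^2 - 27*t - 9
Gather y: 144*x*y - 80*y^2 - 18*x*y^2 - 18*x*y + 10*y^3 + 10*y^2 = 126*x*y + 10*y^3 + y^2*(-18*x - 70)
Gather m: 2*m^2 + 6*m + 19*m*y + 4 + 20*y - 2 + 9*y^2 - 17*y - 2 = 2*m^2 + m*(19*y + 6) + 9*y^2 + 3*y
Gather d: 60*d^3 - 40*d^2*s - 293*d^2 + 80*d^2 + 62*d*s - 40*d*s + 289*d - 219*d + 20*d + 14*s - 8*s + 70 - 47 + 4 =60*d^3 + d^2*(-40*s - 213) + d*(22*s + 90) + 6*s + 27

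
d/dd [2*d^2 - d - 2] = 4*d - 1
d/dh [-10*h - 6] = -10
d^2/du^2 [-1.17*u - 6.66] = 0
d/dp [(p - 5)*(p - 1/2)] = 2*p - 11/2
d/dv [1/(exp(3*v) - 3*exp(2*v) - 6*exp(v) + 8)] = 3*(-exp(2*v) + 2*exp(v) + 2)*exp(v)/(exp(3*v) - 3*exp(2*v) - 6*exp(v) + 8)^2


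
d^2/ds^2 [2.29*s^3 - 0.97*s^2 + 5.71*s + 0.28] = 13.74*s - 1.94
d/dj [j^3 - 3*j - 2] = 3*j^2 - 3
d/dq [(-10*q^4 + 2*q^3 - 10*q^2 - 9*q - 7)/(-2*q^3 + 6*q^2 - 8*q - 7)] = (20*q^6 - 120*q^5 + 232*q^4 + 212*q^3 + 50*q^2 + 224*q + 7)/(4*q^6 - 24*q^5 + 68*q^4 - 68*q^3 - 20*q^2 + 112*q + 49)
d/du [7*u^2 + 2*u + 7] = 14*u + 2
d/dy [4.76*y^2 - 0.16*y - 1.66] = 9.52*y - 0.16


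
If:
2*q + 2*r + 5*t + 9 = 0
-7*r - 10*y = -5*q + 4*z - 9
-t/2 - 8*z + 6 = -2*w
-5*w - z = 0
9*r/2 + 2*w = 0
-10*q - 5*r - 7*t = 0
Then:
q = 5865/3397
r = 261/3397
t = -8565/3397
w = -2349/13588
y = 23163/16985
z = 11745/13588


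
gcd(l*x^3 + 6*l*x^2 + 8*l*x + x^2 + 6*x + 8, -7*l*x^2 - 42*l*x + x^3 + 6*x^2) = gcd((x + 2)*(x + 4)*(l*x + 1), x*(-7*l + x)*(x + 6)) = 1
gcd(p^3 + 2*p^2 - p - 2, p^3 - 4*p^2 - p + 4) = p^2 - 1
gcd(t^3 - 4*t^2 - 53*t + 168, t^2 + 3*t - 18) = t - 3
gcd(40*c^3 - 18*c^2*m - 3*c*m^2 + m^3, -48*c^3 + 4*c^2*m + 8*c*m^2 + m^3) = 8*c^2 - 2*c*m - m^2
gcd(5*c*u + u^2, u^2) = u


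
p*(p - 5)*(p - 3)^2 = p^4 - 11*p^3 + 39*p^2 - 45*p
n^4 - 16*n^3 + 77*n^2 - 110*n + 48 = (n - 8)*(n - 6)*(n - 1)^2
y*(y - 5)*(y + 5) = y^3 - 25*y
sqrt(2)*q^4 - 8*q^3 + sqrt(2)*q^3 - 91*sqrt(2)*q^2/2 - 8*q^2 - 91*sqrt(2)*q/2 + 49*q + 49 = (q - 7*sqrt(2))*(q - sqrt(2)/2)*(q + 7*sqrt(2)/2)*(sqrt(2)*q + sqrt(2))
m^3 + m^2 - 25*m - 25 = (m - 5)*(m + 1)*(m + 5)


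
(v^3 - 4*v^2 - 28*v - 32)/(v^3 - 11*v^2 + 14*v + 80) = (v + 2)/(v - 5)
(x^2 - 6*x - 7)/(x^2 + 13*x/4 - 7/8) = 8*(x^2 - 6*x - 7)/(8*x^2 + 26*x - 7)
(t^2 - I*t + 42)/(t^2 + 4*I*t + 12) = (t - 7*I)/(t - 2*I)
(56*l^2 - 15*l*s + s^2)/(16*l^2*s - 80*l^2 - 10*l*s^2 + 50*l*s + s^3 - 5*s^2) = (-7*l + s)/(-2*l*s + 10*l + s^2 - 5*s)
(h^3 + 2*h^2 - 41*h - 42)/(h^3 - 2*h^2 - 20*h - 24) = (h^2 + 8*h + 7)/(h^2 + 4*h + 4)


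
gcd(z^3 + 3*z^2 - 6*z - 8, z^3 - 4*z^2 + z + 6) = z^2 - z - 2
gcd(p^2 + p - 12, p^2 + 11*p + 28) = p + 4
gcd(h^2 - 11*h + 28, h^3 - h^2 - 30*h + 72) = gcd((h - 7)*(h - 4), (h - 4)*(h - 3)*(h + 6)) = h - 4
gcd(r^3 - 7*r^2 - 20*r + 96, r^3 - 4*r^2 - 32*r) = r^2 - 4*r - 32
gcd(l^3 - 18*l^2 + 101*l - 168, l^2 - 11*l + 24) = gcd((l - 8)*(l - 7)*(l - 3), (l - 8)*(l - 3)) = l^2 - 11*l + 24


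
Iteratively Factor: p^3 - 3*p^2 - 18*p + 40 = (p - 5)*(p^2 + 2*p - 8) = (p - 5)*(p - 2)*(p + 4)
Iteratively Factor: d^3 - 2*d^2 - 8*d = (d - 4)*(d^2 + 2*d) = d*(d - 4)*(d + 2)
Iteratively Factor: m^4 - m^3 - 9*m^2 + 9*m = (m - 1)*(m^3 - 9*m) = (m - 1)*(m + 3)*(m^2 - 3*m) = (m - 3)*(m - 1)*(m + 3)*(m)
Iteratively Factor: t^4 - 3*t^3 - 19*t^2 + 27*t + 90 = (t + 3)*(t^3 - 6*t^2 - t + 30) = (t + 2)*(t + 3)*(t^2 - 8*t + 15) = (t - 3)*(t + 2)*(t + 3)*(t - 5)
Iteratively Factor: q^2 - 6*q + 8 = (q - 2)*(q - 4)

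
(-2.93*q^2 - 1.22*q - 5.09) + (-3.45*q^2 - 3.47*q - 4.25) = -6.38*q^2 - 4.69*q - 9.34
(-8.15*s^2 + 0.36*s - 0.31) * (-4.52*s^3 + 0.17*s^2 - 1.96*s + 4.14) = 36.838*s^5 - 3.0127*s^4 + 17.4364*s^3 - 34.4993*s^2 + 2.098*s - 1.2834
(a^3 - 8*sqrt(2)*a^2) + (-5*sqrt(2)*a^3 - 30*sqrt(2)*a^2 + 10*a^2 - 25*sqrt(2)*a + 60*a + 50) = -5*sqrt(2)*a^3 + a^3 - 38*sqrt(2)*a^2 + 10*a^2 - 25*sqrt(2)*a + 60*a + 50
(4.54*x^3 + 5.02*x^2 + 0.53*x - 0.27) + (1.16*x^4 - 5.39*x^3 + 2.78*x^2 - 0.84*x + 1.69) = 1.16*x^4 - 0.85*x^3 + 7.8*x^2 - 0.31*x + 1.42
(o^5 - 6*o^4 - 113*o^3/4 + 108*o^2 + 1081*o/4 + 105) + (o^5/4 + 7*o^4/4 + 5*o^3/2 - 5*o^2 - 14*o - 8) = 5*o^5/4 - 17*o^4/4 - 103*o^3/4 + 103*o^2 + 1025*o/4 + 97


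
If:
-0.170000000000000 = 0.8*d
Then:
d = -0.21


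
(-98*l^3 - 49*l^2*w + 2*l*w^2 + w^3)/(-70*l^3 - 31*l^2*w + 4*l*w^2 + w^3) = (-7*l + w)/(-5*l + w)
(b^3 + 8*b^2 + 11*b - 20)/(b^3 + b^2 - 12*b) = (b^2 + 4*b - 5)/(b*(b - 3))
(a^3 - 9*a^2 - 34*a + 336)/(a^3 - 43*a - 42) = (a - 8)/(a + 1)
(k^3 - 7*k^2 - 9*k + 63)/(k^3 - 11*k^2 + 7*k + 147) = (k - 3)/(k - 7)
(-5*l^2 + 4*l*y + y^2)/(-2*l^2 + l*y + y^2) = (5*l + y)/(2*l + y)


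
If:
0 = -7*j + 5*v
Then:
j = 5*v/7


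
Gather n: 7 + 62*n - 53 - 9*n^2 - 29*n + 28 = -9*n^2 + 33*n - 18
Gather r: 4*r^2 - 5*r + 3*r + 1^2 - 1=4*r^2 - 2*r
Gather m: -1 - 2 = -3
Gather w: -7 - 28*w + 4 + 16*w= -12*w - 3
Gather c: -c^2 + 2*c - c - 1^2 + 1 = -c^2 + c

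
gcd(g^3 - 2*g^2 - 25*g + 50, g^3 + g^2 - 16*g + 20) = g^2 + 3*g - 10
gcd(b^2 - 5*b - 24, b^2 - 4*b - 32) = b - 8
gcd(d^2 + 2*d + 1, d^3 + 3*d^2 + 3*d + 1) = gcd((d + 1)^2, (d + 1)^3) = d^2 + 2*d + 1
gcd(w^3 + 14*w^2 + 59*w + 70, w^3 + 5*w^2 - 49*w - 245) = w^2 + 12*w + 35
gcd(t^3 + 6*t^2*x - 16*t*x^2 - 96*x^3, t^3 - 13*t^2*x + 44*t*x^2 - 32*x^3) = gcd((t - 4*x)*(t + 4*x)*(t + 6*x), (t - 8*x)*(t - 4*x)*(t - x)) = -t + 4*x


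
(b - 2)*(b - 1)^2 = b^3 - 4*b^2 + 5*b - 2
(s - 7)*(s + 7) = s^2 - 49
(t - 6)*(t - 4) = t^2 - 10*t + 24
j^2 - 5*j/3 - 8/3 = (j - 8/3)*(j + 1)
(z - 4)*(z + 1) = z^2 - 3*z - 4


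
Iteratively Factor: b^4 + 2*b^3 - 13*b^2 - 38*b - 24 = (b + 3)*(b^3 - b^2 - 10*b - 8) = (b - 4)*(b + 3)*(b^2 + 3*b + 2) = (b - 4)*(b + 1)*(b + 3)*(b + 2)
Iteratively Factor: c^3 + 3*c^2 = (c)*(c^2 + 3*c) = c*(c + 3)*(c)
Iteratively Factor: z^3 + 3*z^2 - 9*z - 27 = (z + 3)*(z^2 - 9) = (z + 3)^2*(z - 3)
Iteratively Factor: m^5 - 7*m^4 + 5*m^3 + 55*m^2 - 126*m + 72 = (m - 2)*(m^4 - 5*m^3 - 5*m^2 + 45*m - 36) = (m - 3)*(m - 2)*(m^3 - 2*m^2 - 11*m + 12) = (m - 3)*(m - 2)*(m + 3)*(m^2 - 5*m + 4) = (m - 4)*(m - 3)*(m - 2)*(m + 3)*(m - 1)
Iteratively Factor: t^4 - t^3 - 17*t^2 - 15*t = (t - 5)*(t^3 + 4*t^2 + 3*t) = (t - 5)*(t + 1)*(t^2 + 3*t) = t*(t - 5)*(t + 1)*(t + 3)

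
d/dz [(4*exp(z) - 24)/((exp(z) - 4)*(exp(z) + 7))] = 4*(-exp(2*z) + 12*exp(z) - 10)*exp(z)/(exp(4*z) + 6*exp(3*z) - 47*exp(2*z) - 168*exp(z) + 784)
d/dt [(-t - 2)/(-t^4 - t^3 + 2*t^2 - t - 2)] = t*(2 - 3*t)/(t^6 - 2*t^5 + t^4 + 2*t^3 - 2*t^2 + 1)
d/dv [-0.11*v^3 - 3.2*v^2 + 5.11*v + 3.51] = -0.33*v^2 - 6.4*v + 5.11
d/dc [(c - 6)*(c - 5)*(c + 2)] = 3*c^2 - 18*c + 8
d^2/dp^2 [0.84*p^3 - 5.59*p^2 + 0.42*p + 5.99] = 5.04*p - 11.18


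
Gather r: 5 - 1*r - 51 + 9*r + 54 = 8*r + 8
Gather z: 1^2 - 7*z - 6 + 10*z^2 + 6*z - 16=10*z^2 - z - 21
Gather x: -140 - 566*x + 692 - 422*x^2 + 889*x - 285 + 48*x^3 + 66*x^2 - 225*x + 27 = 48*x^3 - 356*x^2 + 98*x + 294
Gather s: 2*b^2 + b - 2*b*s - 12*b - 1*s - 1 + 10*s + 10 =2*b^2 - 11*b + s*(9 - 2*b) + 9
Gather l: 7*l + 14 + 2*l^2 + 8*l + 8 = 2*l^2 + 15*l + 22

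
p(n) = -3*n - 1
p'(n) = -3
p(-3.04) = 8.12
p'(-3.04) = -3.00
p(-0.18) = -0.46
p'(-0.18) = -3.00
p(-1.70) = 4.10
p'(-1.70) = -3.00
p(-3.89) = 10.67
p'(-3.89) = -3.00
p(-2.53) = 6.59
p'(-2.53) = -3.00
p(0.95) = -3.85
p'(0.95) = -3.00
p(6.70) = -21.10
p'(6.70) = -3.00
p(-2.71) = 7.13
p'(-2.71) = -3.00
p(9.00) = -28.00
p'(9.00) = -3.00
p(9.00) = -28.00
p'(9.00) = -3.00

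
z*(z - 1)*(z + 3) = z^3 + 2*z^2 - 3*z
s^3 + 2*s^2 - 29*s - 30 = (s - 5)*(s + 1)*(s + 6)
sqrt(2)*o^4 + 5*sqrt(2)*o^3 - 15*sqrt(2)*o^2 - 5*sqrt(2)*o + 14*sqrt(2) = (o - 2)*(o - 1)*(o + 7)*(sqrt(2)*o + sqrt(2))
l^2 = l^2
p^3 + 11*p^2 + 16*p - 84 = (p - 2)*(p + 6)*(p + 7)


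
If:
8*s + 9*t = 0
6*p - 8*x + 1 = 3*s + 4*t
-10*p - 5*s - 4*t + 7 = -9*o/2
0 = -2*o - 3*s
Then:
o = 432*x/157 - 1404/785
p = 236*x/157 - 87/314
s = 936/785 - 288*x/157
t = 256*x/157 - 832/785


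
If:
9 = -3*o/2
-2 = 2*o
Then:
No Solution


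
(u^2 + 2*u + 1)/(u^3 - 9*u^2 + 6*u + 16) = (u + 1)/(u^2 - 10*u + 16)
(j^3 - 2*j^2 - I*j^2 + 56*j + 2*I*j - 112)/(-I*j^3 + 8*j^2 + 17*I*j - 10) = (-j^3 + 2*j^2 + I*j^2 - 56*j - 2*I*j + 112)/(I*j^3 - 8*j^2 - 17*I*j + 10)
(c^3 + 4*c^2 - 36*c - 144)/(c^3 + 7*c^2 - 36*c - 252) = (c + 4)/(c + 7)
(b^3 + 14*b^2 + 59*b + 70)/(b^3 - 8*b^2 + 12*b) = (b^3 + 14*b^2 + 59*b + 70)/(b*(b^2 - 8*b + 12))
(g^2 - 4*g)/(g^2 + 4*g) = (g - 4)/(g + 4)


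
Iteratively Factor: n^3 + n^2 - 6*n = (n + 3)*(n^2 - 2*n) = (n - 2)*(n + 3)*(n)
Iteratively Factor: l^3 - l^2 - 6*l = (l)*(l^2 - l - 6) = l*(l - 3)*(l + 2)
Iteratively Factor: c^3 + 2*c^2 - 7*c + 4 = (c - 1)*(c^2 + 3*c - 4) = (c - 1)*(c + 4)*(c - 1)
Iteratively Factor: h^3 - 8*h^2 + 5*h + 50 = (h - 5)*(h^2 - 3*h - 10) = (h - 5)*(h + 2)*(h - 5)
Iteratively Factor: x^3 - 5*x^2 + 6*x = (x - 2)*(x^2 - 3*x) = (x - 3)*(x - 2)*(x)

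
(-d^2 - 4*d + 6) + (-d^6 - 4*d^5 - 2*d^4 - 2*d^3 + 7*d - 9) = -d^6 - 4*d^5 - 2*d^4 - 2*d^3 - d^2 + 3*d - 3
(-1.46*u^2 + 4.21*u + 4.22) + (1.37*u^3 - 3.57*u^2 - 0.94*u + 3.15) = 1.37*u^3 - 5.03*u^2 + 3.27*u + 7.37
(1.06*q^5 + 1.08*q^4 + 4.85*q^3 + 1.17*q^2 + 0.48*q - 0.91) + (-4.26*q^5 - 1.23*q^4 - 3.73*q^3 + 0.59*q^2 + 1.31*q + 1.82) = -3.2*q^5 - 0.15*q^4 + 1.12*q^3 + 1.76*q^2 + 1.79*q + 0.91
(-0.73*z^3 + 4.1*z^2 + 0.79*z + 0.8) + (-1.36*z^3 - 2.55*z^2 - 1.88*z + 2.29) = -2.09*z^3 + 1.55*z^2 - 1.09*z + 3.09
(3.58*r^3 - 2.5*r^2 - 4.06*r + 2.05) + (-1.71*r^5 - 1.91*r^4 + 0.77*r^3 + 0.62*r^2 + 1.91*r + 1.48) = -1.71*r^5 - 1.91*r^4 + 4.35*r^3 - 1.88*r^2 - 2.15*r + 3.53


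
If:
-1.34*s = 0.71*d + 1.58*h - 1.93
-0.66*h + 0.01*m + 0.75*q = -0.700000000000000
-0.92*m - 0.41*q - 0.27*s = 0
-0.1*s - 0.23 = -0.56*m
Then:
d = 0.785254394065799*s + 2.67479730563722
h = 0.0195531094921339 - 1.20096874670045*s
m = 0.178571428571429*s + 0.410714285714286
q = -1.05923344947735*s - 0.921602787456446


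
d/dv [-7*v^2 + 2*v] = 2 - 14*v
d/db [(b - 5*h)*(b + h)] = 2*b - 4*h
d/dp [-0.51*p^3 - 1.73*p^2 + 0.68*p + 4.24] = -1.53*p^2 - 3.46*p + 0.68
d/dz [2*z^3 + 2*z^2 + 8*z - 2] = 6*z^2 + 4*z + 8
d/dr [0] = 0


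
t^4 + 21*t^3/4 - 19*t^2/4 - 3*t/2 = t*(t - 1)*(t + 1/4)*(t + 6)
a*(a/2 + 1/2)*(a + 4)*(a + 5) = a^4/2 + 5*a^3 + 29*a^2/2 + 10*a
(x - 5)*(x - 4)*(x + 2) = x^3 - 7*x^2 + 2*x + 40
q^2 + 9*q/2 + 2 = (q + 1/2)*(q + 4)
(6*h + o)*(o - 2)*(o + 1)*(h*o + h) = 6*h^2*o^3 - 18*h^2*o - 12*h^2 + h*o^4 - 3*h*o^2 - 2*h*o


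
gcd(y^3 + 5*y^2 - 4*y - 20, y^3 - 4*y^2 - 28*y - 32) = y + 2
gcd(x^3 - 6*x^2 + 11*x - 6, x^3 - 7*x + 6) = x^2 - 3*x + 2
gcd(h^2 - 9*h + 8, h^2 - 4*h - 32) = h - 8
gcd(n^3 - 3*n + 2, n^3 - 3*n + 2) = n^3 - 3*n + 2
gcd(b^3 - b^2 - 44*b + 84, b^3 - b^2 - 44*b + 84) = b^3 - b^2 - 44*b + 84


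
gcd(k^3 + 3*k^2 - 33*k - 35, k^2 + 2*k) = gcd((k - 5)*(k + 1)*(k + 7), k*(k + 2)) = 1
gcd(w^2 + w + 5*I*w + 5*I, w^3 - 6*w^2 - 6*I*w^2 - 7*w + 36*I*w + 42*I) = w + 1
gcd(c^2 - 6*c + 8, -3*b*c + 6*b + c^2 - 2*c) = c - 2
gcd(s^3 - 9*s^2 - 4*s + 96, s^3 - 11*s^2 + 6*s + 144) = s^2 - 5*s - 24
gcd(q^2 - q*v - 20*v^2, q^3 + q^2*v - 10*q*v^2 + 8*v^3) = q + 4*v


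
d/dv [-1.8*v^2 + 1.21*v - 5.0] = 1.21 - 3.6*v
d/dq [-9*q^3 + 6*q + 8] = 6 - 27*q^2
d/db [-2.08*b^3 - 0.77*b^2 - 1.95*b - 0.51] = -6.24*b^2 - 1.54*b - 1.95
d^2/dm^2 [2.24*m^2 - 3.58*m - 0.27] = 4.48000000000000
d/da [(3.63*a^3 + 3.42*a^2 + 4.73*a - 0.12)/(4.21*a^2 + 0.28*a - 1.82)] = (15.2823*a^4 + 2.0328*a^3 - 38.7755*a^2 - 11.4384*a - 8.575)/(17.7241*a^4 + 2.3576*a^3 - 15.246*a^2 - 1.0192*a + 3.3124)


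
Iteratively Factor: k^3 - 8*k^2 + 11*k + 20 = (k + 1)*(k^2 - 9*k + 20) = (k - 4)*(k + 1)*(k - 5)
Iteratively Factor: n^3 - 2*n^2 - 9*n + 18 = (n - 3)*(n^2 + n - 6) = (n - 3)*(n + 3)*(n - 2)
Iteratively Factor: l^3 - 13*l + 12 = (l - 1)*(l^2 + l - 12) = (l - 1)*(l + 4)*(l - 3)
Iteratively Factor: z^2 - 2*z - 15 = (z - 5)*(z + 3)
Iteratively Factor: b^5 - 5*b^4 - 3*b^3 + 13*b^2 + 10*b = (b - 5)*(b^4 - 3*b^2 - 2*b) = (b - 5)*(b + 1)*(b^3 - b^2 - 2*b) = (b - 5)*(b + 1)^2*(b^2 - 2*b) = b*(b - 5)*(b + 1)^2*(b - 2)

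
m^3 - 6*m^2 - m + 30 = (m - 5)*(m - 3)*(m + 2)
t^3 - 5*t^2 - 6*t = t*(t - 6)*(t + 1)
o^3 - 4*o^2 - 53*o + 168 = (o - 8)*(o - 3)*(o + 7)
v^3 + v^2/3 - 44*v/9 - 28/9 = (v - 7/3)*(v + 2/3)*(v + 2)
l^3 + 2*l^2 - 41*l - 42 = (l - 6)*(l + 1)*(l + 7)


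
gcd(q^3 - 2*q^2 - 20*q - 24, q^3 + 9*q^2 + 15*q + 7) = 1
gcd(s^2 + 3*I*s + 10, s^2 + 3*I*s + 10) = s^2 + 3*I*s + 10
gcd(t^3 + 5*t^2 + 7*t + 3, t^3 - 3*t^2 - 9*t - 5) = t^2 + 2*t + 1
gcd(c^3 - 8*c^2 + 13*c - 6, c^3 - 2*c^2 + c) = c^2 - 2*c + 1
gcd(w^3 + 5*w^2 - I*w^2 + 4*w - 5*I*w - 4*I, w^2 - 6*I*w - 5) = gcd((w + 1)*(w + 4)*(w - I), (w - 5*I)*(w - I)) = w - I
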